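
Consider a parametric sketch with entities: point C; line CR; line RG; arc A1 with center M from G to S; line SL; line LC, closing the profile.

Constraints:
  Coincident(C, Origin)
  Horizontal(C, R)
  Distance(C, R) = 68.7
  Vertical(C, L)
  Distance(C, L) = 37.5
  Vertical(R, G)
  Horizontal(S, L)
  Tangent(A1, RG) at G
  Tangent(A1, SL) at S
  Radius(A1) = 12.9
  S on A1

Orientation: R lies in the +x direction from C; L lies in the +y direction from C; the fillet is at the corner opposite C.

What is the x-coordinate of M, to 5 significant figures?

55.800

C is at the origin; C and R share the same y with |CR| = 68.7 and R on the +x side, so R = (68.700, 0.0000). C and L share the same x with |CL| = 37.5 and L on the +y side, so L = (0.0000, 37.500). The virtual corner opposite C is at (68.700, 37.500). Since A1 is tangent to RG there, MG ⟂ RG and since A1 is tangent to SL there, MS ⟂ SL, with radius 12.9, so the center M sits 12.9 in from both sides at M = (55.800, 24.600). So M.x = 55.800.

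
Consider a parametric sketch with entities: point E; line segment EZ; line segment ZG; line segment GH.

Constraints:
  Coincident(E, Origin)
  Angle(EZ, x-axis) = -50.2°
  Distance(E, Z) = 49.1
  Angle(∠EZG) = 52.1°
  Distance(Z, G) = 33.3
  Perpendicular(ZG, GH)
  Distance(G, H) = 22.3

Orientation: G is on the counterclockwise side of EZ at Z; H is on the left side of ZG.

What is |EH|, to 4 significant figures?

16.74

E is at the origin; EZ runs at -50.2° with length 49.1, so Z = 49.1·(cos -50.2°, sin -50.2°) = (31.43, -37.72). ∠EZG = 52.1°, so ZG runs at -50.2° + (180° − 52.1°) = 77.70° from the x-axis; with |ZG| = 33.3, G = Z + 33.3·(cos 77.70°, sin 77.70°) = (38.52, -5.187). ZG ⟂ GH; with |GH| = 22.3 on the left of ZG, H = G + 22.3·(-0.9770, 0.2130) = (16.74, -0.4365). Then |EH| = |H − E| = 16.74.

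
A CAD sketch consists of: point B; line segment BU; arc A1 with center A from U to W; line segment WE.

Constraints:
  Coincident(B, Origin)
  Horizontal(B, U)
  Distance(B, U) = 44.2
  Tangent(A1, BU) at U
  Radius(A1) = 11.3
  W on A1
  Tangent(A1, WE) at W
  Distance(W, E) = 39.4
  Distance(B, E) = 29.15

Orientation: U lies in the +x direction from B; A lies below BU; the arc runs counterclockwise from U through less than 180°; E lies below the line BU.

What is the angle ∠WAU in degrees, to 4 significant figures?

40.54°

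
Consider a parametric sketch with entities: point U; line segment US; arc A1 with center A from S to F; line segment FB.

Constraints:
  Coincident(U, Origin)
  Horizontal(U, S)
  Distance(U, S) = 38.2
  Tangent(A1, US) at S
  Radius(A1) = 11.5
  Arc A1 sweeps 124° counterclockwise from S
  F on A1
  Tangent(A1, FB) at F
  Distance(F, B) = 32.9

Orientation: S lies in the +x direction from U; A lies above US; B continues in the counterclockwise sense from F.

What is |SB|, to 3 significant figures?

46.1

On A1, S sits at bearing -90° from A; a 124° counterclockwise sweep puts F at bearing 34°, so F = A + 11.5·(cos 34°, sin 34°) = (47.7, 17.9). Since A1 is tangent to FB there, AF ⟂ FB, so FB runs along (−sin 34°, cos 34°); with |FB| = 32.9, B = (29.3, 45.2). Then |SB| = |B − S| = 46.1.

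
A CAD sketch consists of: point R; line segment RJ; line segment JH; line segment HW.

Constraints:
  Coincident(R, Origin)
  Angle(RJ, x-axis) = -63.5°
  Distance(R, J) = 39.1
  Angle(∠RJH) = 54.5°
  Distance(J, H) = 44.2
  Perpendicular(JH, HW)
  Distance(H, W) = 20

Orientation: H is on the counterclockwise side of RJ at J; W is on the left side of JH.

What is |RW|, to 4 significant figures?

24.54

R is at the origin; RJ runs at -63.5° with length 39.1, so J = 39.1·(cos -63.5°, sin -63.5°) = (17.45, -34.99). ∠RJH = 54.5°, so JH runs at -63.5° + (180° − 54.5°) = 62.00° from the x-axis; with |JH| = 44.2, H = J + 44.2·(cos 62.00°, sin 62.00°) = (38.20, 4.034). JH ⟂ HW; with |HW| = 20.0 on the left of JH, W = H + 20.0·(-0.8829, 0.4695) = (20.54, 13.42). Then |RW| = |W − R| = 24.54.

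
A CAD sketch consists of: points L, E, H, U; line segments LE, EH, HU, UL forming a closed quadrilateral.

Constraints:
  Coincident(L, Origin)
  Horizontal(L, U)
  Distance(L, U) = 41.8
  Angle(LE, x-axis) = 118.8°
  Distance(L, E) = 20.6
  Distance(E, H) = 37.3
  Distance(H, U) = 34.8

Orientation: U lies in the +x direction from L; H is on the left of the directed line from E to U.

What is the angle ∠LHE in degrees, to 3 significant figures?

30.9°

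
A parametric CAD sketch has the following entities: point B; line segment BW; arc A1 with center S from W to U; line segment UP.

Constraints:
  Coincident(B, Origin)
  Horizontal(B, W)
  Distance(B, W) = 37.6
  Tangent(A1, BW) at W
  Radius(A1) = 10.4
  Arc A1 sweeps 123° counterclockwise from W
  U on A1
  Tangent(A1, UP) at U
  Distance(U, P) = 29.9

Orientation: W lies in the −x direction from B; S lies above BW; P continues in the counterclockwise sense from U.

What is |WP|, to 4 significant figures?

41.83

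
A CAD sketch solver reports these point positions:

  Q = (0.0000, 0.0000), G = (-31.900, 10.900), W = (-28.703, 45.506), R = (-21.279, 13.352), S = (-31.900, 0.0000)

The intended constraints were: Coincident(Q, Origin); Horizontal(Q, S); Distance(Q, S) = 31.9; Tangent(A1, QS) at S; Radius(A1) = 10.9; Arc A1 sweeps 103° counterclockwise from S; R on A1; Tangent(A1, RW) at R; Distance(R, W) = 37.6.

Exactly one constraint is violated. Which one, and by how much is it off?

Distance(R, W) = 37.6 — off by 4.60.

Q = (0.00, 0.00) ✓; Q.y = 0.00, S.y = 0.00 ✓; |QS| = 31.90 ✓; ∠(GS, SQ) = 90.00° ✓; |GS| = 10.90 ✓; bearing(G→R) − bearing(G→S) = 103.0° ✓; |GR| = 10.90 ✓; ∠(GR, RW) = 90.00° ✓; |RW| = 33.00 ✗.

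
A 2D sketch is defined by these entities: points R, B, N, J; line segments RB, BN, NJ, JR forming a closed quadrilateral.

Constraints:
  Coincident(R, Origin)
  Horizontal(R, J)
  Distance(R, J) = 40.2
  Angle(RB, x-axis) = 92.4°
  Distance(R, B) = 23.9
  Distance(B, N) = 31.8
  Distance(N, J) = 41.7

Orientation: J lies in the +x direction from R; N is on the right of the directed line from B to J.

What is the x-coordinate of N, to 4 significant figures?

-0.7410

R is at the origin; RJ is horizontal with |RJ| = 40.2 and J in +x, so J = (40.2, 0). RB runs at 92.4° with |RB| = 23.9, so B = (-1.001, 23.88). N is determined by |BN| = 31.8 and |NJ| = 41.7 together: it lies at the intersection of circle(B, 31.8) and circle(J, 41.7). With |BJ| = 47.62, the foot of the radical line on BJ is 16.17 from B and the perpendicular offset is √(31.8² − 16.17²) = 27.38. Taking the right-of-BJ solution: N = (-0.7410, -7.920).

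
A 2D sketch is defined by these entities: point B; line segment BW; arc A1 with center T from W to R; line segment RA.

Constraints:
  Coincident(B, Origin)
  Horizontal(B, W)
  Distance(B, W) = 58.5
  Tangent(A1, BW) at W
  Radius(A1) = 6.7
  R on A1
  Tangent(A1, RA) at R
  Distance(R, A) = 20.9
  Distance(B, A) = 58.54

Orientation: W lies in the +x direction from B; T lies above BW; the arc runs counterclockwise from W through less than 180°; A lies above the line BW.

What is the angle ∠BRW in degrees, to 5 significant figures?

53.534°

B is at the origin; B and W share the same y with |BW| = 58.5 and W on the +x side, so W = (58.500, 0.0000). The tangent condition forces TW to be normal to BW, so T = W + (0, 6.7) = (58.500, 6.7000). Since TR ⟂ RA (tangency), |TA| = √(6.7² + 20.9²) = 21.948 regardless of where R sits on A1. So A lies on both circle(B, 58.54) and circle(T, 21.948); the above-BW intersection is A = (51.651, 27.552). R is the foot of the tangent from A: R = (63.923, 10.634).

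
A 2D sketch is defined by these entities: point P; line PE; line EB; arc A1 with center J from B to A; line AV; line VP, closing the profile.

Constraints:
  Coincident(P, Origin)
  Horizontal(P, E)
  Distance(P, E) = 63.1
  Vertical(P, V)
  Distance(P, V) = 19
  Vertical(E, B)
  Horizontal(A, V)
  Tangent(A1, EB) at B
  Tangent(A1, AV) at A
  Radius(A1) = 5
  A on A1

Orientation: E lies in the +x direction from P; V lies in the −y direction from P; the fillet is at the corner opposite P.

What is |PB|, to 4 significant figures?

64.63

P is at the origin; PE is horizontal with |PE| = 63.1 and E on the +x side, so E = (63.10, 0.000). P and V share the same x with |PV| = 19.0 and V on the −y side, so V = (0.000, -19.00). The virtual corner opposite P is at (63.10, -19.00). Since A1 is tangent to EB there, JB ⟂ EB and A1 meets AV tangentially, so JA is at right angles to AV, with radius 5.0, so the center J sits 5.0 in from both sides at J = (58.10, -14.00). That places the tangent points at B = (63.10, -14.00) on EB and A = (58.10, -19.00) on AV. Then |PB| = |B − P| = 64.63.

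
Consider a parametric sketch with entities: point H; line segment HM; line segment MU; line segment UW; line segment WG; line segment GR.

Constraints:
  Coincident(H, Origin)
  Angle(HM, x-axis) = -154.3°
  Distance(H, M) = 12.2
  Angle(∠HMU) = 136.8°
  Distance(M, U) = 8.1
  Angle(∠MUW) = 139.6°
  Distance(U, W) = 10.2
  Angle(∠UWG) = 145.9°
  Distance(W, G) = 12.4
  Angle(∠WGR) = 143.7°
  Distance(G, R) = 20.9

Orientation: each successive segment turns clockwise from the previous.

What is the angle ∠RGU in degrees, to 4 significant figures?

128.4°

∠UWG = 145.9° gives WG at 88.00° from the x-axis; with |WG| = 12.4, G = (-23.71, 18.18). ∠WGR = 143.7° gives GR at 51.70° from the x-axis; with |GR| = 20.9, R = (-10.75, 34.58). Then cos ∠RGU = GR·GU / (|GR||GU|), giving 128.4°.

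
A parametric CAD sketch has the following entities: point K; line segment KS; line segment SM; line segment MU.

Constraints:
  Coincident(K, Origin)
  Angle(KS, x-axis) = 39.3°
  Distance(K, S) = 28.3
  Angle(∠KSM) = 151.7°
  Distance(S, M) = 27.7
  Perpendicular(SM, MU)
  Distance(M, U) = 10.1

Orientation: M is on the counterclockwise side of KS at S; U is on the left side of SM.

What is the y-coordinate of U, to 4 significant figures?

47.38

∠KSM = 151.7°, so SM runs at 39.3° + (180° − 151.7°) = 67.60° from the x-axis; with |SM| = 27.7, M = S + 27.7·(cos 67.60°, sin 67.60°) = (32.46, 43.53). The perpendicularity gives MU at right angles to SM; with |MU| = 10.1 on the left of SM, U = M + 10.1·(-0.9245, 0.3811) = (23.12, 47.38). So U.y = 47.38.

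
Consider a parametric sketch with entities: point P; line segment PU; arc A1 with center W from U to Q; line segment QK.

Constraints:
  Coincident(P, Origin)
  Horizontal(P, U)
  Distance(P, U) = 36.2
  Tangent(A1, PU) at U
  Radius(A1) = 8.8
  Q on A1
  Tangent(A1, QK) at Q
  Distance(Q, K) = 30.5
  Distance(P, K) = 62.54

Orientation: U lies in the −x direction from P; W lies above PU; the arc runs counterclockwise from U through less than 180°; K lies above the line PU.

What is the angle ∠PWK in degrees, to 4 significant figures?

129.9°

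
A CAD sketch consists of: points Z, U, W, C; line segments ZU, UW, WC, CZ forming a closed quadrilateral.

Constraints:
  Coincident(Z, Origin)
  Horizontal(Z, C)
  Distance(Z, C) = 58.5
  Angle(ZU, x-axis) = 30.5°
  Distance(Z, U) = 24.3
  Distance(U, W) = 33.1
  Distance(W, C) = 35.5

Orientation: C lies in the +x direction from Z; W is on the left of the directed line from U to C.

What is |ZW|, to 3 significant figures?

57.2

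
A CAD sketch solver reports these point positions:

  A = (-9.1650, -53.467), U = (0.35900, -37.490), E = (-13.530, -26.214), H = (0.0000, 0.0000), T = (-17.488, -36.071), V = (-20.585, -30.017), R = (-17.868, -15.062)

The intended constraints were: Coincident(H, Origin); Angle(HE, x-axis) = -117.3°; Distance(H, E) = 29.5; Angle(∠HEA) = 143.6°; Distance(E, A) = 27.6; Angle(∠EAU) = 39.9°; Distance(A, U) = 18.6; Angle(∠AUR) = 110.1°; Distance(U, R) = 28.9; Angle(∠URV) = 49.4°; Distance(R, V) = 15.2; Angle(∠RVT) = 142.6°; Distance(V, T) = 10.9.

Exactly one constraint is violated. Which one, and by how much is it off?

Distance(V, T) = 10.9 — off by 4.10.

H = (0.00, 0.00) ✓; HE at -117.3° ✓; |HE| = 29.50 ✓; ∠HEA = 143.6° ✓; |EA| = 27.60 ✓; ∠EAU = 39.90° ✓; |AU| = 18.60 ✓; ∠AUR = 110.1° ✓; |UR| = 28.90 ✓; ∠URV = 49.40° ✓; |RV| = 15.20 ✓; ∠RVT = 142.6° ✓; |VT| = 6.800 ✗.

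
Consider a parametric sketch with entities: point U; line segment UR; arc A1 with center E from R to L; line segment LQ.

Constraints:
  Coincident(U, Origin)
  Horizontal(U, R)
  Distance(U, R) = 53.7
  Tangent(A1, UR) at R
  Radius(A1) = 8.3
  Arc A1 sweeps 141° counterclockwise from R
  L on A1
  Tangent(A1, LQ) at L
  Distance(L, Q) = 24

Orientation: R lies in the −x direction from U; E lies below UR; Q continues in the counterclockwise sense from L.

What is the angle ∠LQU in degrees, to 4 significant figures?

104.5°

U is at the origin; U and R share the same y with |UR| = 53.7 and R on the −x side, so R = (-53.70, 0.000). Since A1 is tangent to UR there, ER ⟂ UR, so E = R + (0, -8.3) = (-53.70, -8.300). On A1, R sits at bearing 90° from E; a 141° counterclockwise sweep puts L at bearing 231°, so L = E + 8.3·(cos 231°, sin 231°) = (-58.92, -14.75). A1 meets LQ tangentially, so EL is at right angles to LQ, so LQ runs along (−sin 231°, cos 231°); with |LQ| = 24.0, Q = (-40.27, -29.85). Then cos ∠LQU = QL·QU / (|QL||QU|), giving 104.5°.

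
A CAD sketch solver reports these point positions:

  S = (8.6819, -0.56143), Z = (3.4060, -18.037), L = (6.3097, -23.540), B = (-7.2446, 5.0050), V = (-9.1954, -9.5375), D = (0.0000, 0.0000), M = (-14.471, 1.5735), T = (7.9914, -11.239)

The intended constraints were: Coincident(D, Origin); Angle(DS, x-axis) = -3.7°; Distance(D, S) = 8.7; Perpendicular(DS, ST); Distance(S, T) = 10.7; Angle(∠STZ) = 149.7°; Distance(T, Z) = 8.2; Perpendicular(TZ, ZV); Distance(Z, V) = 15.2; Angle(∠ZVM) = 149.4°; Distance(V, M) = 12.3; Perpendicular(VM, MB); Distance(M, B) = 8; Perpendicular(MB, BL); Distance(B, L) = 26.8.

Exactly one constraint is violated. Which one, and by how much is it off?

Distance(B, L) = 26.8 — off by 4.80.

D = (0.00, 0.00) ✓; DS at -3.700° ✓; |DS| = 8.700 ✓; ∠(DS, ST) = 90.00° ✓; |ST| = 10.70 ✓; ∠STZ = 149.7° ✓; |TZ| = 8.200 ✓; ∠(TZ, ZV) = 90.00° ✓; |ZV| = 15.20 ✓; ∠ZVM = 149.4° ✓; |VM| = 12.30 ✓; ∠(VM, MB) = 90.00° ✓; |MB| = 8.000 ✓; ∠(MB, BL) = 90.00° ✓; |BL| = 31.60 ✗.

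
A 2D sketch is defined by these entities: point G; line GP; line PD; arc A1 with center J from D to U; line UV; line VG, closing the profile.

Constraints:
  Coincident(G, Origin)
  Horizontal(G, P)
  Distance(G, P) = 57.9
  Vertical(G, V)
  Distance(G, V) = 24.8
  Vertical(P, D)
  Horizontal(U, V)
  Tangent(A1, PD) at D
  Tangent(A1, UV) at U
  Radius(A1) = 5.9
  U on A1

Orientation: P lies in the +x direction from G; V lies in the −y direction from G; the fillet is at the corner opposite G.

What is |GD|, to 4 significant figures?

60.91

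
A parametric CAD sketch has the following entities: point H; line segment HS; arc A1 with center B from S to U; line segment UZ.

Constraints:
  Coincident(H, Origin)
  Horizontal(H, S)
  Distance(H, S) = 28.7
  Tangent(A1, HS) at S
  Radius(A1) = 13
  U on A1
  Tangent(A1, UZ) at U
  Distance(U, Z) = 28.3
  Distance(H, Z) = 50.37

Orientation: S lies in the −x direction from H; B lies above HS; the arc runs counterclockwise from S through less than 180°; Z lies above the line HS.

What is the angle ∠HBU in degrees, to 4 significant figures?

41.70°

Checks: |BU| = 13.00 ✓; ∠(BU, UZ) = 90.00° ✓; |UZ| = 28.30 ✓; |HZ| = 50.37 ✓.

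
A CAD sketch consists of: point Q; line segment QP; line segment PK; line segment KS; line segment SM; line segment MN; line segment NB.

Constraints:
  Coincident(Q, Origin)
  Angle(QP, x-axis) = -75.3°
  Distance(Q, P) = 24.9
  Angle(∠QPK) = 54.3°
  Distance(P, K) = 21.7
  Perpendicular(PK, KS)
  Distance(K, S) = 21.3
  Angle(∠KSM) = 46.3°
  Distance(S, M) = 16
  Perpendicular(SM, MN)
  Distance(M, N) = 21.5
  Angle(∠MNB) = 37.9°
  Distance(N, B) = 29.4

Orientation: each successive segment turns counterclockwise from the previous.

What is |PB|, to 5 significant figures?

32.532

Q is at the origin; QP runs at -75.3° with length 24.9, so P = (6.3186, -24.085). ∠QPK = 54.3° gives PK at 50.400° from the x-axis; with |PK| = 21.7, K = (20.151, -7.3648). PK is perpendicular to KS, so KS runs at 140.40°; with |KS| = 21.3, S = (3.7387, 6.2123). ∠KSM = 46.3° gives SM at -85.900° from the x-axis; with |SM| = 16.0, M = (4.8827, -9.7468). The perpendicularity gives MN at right angles to SM, so MN runs at 4.1000°; with |MN| = 21.5, N = (26.328, -8.2096). ∠MNB = 37.9° gives NB at 146.20° from the x-axis; with |NB| = 29.4, B = (1.8967, 8.1455). Then |PB| = |B − P| = 32.532.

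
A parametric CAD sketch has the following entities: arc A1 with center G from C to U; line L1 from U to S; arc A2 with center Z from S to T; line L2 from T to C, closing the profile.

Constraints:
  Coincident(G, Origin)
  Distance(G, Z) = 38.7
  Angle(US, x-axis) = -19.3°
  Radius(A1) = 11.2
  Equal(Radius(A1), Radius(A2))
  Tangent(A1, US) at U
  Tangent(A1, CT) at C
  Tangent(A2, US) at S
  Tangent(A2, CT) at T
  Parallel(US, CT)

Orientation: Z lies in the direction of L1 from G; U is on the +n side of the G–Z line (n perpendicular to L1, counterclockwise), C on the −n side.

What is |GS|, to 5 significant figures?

40.288

Tangency of A1 to both parallel lines with radius 11.2 puts U and C at G ± 11.2·n: U = (3.7018, 10.571), C = (-3.7018, -10.571). Equal radii place S and T the same way about Z: S = Z + 11.2·n = (40.227, -2.2203), T = Z − 11.2·n = (32.823, -23.361). Then |GS| = |S − G| = 40.288.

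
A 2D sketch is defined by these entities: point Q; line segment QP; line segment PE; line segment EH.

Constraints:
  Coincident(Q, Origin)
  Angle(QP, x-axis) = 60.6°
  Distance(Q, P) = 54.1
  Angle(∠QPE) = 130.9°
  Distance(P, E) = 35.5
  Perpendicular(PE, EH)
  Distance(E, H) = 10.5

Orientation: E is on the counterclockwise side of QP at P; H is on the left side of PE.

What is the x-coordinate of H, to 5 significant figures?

4.7056

Q is at the origin; QP runs at 60.6° with length 54.1, so P = 54.1·(cos 60.6°, sin 60.6°) = (26.558, 47.133). ∠QPE = 130.9°, so PE runs at 60.6° + (180° − 130.9°) = 109.70° from the x-axis; with |PE| = 35.5, E = P + 35.5·(cos 109.70°, sin 109.70°) = (14.591, 80.555). PE is perpendicular to EH; with |EH| = 10.5 on the left of PE, H = E + 10.5·(-0.94147, -0.33710) = (4.7056, 77.015). So H.x = 4.7056.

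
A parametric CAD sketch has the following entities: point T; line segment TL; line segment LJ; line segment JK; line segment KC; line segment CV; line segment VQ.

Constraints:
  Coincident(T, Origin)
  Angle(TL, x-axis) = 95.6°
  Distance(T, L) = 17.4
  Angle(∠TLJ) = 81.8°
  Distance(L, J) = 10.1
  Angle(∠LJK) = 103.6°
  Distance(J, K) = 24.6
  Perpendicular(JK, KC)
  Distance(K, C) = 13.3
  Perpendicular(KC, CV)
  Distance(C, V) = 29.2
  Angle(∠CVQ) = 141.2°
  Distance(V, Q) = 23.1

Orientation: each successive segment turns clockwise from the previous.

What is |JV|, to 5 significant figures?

14.073

JK is perpendicular to KC, so KC runs at -169.00°; with |KC| = 13.3, C = (0.029920, -9.8270). The perpendicularity gives CV at right angles to KC, so CV runs at 101.00°; with |CV| = 29.2, V = (-5.5417, 18.837). Then |JV| = |V − J| = 14.073.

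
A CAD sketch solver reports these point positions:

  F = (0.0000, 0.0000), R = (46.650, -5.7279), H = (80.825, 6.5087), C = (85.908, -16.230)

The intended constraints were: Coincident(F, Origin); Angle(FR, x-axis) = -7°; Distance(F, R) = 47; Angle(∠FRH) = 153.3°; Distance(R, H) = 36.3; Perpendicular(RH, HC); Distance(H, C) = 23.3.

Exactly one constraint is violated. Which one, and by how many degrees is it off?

Perpendicular(RH, HC) — off by 7.10°.

F = (0.00, 0.00) ✓; FR at -7.000° ✓; |FR| = 47.00 ✓; ∠FRH = 153.3° ✓; |RH| = 36.30 ✓; ∠(RH, HC) = 97.10° ✗; |HC| = 23.30 ✓.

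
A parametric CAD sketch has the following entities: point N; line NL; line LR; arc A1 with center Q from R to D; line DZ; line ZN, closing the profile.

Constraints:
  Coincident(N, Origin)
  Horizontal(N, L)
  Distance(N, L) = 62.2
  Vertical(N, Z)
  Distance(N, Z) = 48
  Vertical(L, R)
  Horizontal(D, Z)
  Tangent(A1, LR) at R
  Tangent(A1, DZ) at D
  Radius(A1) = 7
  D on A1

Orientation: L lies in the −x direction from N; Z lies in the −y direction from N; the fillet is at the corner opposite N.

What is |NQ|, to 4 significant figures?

68.76

N is at the origin; NL is horizontal with |NL| = 62.2 and L on the −x side, so L = (-62.20, 0.000). NZ is vertical with |NZ| = 48.0 and Z on the −y side, so Z = (0.000, -48.00). The virtual corner opposite N is at (-62.20, -48.00). Since A1 is tangent to LR there, QR ⟂ LR and since A1 is tangent to DZ there, QD ⟂ DZ, with radius 7.0, so the center Q sits 7.0 in from both sides at Q = (-55.20, -41.00). Then |NQ| = |Q − N| = 68.76.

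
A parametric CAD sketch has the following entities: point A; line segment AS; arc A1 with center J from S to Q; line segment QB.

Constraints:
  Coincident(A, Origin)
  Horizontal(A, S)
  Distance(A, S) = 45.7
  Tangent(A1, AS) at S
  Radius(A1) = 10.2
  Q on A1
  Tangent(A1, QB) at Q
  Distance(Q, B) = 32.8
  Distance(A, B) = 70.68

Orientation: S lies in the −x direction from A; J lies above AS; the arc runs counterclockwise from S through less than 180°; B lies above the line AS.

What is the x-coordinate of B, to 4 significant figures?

-56.16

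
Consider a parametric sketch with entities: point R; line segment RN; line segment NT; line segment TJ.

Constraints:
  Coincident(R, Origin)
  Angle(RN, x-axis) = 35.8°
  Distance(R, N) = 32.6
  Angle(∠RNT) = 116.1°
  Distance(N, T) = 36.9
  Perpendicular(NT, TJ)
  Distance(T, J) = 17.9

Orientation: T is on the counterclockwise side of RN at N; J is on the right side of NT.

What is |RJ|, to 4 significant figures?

69.65

R is at the origin; RN runs at 35.8° with length 32.6, so N = 32.6·(cos 35.8°, sin 35.8°) = (26.44, 19.07). ∠RNT = 116.1°, so NT runs at 35.8° + (180° − 116.1°) = 99.70° from the x-axis; with |NT| = 36.9, T = N + 36.9·(cos 99.70°, sin 99.70°) = (20.22, 55.44). NT is perpendicular to TJ; with |TJ| = 17.9 on the right of NT, J = T + 17.9·(0.9857, 0.1685) = (37.87, 58.46). Then |RJ| = |J − R| = 69.65.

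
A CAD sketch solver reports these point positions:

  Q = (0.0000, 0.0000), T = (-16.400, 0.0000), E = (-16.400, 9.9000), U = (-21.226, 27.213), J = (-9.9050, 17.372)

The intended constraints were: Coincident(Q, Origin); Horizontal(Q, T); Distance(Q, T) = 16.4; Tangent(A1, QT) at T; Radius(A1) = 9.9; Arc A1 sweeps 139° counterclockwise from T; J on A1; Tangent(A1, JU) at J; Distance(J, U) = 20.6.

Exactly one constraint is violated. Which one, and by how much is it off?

Distance(J, U) = 20.6 — off by 5.60.

Q = (0.00, 0.00) ✓; Q.y = 0.00, T.y = 0.00 ✓; |QT| = 16.40 ✓; ∠(ET, TQ) = 90.00° ✓; |ET| = 9.900 ✓; bearing(E→J) − bearing(E→T) = 139.0° ✓; |EJ| = 9.900 ✓; ∠(EJ, JU) = 90.00° ✓; |JU| = 15.00 ✗.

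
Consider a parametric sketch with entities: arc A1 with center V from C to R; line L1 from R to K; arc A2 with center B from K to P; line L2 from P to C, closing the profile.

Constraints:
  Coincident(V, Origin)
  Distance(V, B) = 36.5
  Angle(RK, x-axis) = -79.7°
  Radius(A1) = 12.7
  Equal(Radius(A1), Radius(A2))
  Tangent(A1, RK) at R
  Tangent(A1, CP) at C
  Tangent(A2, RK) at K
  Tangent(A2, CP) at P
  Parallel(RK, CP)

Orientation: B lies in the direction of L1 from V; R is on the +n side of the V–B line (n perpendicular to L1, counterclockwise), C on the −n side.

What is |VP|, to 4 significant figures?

38.65

The slot axis is L1's direction at -79.7°, so u = (cos -79.7°, sin -79.7°) = (0.1788, -0.9839) and n = (−sin -79.7°, cos -79.7°) = (0.9839, 0.1788). V is at the origin and B lies 36.5 along u from V, so B = 36.5·u = (6.526, -35.91). Tangency of A1 to both parallel lines with radius 12.7 puts R and C at V ± 12.7·n: R = (12.50, 2.271), C = (-12.50, -2.271). Equal radii place K and P the same way about B: K = B + 12.7·n = (19.02, -33.64), P = B − 12.7·n = (-5.969, -38.18). Then |VP| = |P − V| = 38.65.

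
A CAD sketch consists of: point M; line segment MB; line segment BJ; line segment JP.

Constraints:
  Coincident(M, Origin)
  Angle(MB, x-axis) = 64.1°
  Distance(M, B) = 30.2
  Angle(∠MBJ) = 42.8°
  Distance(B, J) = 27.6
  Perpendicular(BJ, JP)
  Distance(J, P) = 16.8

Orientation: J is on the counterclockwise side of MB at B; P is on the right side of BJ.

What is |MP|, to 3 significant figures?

37.7

M is at the origin; MB runs at 64.1° with length 30.2, so B = 30.2·(cos 64.1°, sin 64.1°) = (13.2, 27.2). ∠MBJ = 42.8°, so BJ runs at 64.1° + (180° − 42.8°) = 201° from the x-axis; with |BJ| = 27.6, J = B + 27.6·(cos 201°, sin 201°) = (-12.5, 17.1). BJ is perpendicular to JP; with |JP| = 16.8 on the right of BJ, P = J + 16.8·(-0.363, 0.932) = (-18.6, 32.8). Then |MP| = |P − M| = 37.7.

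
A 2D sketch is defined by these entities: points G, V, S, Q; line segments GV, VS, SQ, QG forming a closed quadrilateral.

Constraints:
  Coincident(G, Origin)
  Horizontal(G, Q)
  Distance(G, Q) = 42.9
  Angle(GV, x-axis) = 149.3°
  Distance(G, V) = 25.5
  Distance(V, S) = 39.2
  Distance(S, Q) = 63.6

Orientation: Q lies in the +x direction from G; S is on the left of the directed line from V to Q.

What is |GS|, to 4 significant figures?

46.12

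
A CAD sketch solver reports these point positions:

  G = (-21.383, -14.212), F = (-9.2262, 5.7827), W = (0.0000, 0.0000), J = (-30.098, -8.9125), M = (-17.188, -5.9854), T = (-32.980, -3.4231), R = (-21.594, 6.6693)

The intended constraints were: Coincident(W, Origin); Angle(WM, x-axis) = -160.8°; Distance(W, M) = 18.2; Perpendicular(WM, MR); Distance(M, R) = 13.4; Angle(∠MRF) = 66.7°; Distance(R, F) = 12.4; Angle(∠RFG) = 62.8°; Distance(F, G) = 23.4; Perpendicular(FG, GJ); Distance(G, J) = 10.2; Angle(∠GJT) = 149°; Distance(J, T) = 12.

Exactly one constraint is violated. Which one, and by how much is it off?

Distance(J, T) = 12 — off by 5.80.

W = (0.00, 0.00) ✓; WM at -160.8° ✓; |WM| = 18.20 ✓; ∠(WM, MR) = 90.00° ✓; |MR| = 13.40 ✓; ∠MRF = 66.70° ✓; |RF| = 12.40 ✓; ∠RFG = 62.80° ✓; |FG| = 23.40 ✓; ∠(FG, GJ) = 90.00° ✓; |GJ| = 10.20 ✓; ∠GJT = 149.0° ✓; |JT| = 6.200 ✗.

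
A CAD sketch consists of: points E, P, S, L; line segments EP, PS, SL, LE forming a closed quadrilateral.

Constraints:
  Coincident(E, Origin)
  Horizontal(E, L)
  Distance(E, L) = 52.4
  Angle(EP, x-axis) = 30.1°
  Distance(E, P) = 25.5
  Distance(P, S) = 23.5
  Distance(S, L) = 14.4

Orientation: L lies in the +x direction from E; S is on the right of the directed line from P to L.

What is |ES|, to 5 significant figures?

38.755

Checks: |PS| = 23.50 ✓; |SL| = 14.40 ✓.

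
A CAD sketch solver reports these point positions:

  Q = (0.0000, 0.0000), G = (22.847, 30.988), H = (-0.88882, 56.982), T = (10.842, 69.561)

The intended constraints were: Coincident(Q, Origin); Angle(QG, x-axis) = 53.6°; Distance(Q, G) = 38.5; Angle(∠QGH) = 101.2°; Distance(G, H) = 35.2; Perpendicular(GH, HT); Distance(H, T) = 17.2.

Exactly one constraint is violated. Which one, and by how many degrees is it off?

Perpendicular(GH, HT) — off by 4.60°.

Q = (0.00, 0.00) ✓; QG at 53.60° ✓; |QG| = 38.50 ✓; ∠QGH = 101.2° ✓; |GH| = 35.20 ✓; ∠(GH, HT) = 85.40° ✗; |HT| = 17.20 ✓.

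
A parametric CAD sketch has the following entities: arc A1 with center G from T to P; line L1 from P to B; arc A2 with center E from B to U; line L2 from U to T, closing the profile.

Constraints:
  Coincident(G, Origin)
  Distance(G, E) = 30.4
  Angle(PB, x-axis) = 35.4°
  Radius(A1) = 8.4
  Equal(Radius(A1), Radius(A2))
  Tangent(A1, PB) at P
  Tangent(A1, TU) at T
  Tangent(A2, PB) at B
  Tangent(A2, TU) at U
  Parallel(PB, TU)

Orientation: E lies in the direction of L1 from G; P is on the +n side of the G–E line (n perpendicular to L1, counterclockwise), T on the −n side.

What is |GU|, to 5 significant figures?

31.539

The slot axis is L1's direction at 35.4°, so u = (cos 35.4°, sin 35.4°) = (0.81513, 0.57928) and n = (−sin 35.4°, cos 35.4°) = (-0.57928, 0.81513). G is at the origin and E lies 30.4 along u from G, so E = 30.4·u = (24.780, 17.610). Tangency of A1 to both parallel lines with radius 8.4 puts P and T at G ± 8.4·n: P = (-4.8660, 6.8471), T = (4.8660, -6.8471). Equal radii place B and U the same way about E: B = E + 8.4·n = (19.914, 24.457), U = E − 8.4·n = (29.646, 10.763). Then |GU| = |U − G| = 31.539.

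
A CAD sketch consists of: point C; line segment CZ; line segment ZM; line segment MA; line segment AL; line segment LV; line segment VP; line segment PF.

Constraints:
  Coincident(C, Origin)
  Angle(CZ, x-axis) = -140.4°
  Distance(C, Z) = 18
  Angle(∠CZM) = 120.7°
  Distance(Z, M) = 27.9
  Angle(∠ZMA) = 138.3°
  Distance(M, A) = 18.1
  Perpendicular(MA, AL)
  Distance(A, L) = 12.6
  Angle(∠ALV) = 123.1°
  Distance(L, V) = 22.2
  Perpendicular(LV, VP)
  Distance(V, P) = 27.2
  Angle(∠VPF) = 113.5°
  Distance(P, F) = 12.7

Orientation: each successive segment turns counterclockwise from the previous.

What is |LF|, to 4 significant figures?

33.95

C is at the origin; CZ runs at -140.4° with length 18.0, so Z = (-13.87, -11.47). ∠CZM = 120.7° gives ZM at -81.10° from the x-axis; with |ZM| = 27.9, M = (-9.553, -39.04). ∠ZMA = 138.3° gives MA at -39.40° from the x-axis; with |MA| = 18.1, A = (4.434, -50.53). MA ⟂ AL, so AL runs at 50.60°; with |AL| = 12.6, L = (12.43, -40.79). ∠ALV = 123.1° gives LV at 107.5° from the x-axis; with |LV| = 22.2, V = (5.756, -19.62). LV is perpendicular to VP, so VP runs at -162.5°; with |VP| = 27.2, P = (-20.19, -27.80). ∠VPF = 113.5° gives PF at -96.00° from the x-axis; with |PF| = 12.7, F = (-21.51, -40.43). Then |LF| = |F − L| = 33.95.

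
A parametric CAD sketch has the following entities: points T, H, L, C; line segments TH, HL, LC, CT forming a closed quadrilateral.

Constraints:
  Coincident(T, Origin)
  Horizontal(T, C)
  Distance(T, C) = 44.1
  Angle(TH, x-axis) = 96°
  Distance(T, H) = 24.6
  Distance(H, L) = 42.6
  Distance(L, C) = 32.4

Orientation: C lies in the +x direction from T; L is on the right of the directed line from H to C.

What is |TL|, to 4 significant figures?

20.77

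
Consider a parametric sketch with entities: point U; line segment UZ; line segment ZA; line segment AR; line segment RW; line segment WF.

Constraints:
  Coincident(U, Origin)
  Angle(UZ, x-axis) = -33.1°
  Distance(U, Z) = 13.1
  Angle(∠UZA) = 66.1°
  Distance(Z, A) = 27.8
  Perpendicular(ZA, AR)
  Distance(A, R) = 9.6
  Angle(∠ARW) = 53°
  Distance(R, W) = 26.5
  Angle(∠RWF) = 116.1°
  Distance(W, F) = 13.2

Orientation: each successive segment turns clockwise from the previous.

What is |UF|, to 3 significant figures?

31.5

U is at the origin; UZ runs at -33.1° with length 13.1, so Z = (11.0, -7.15). ∠UZA = 66.1° gives ZA at -147° from the x-axis; with |ZA| = 27.8, A = (-12.3, -22.3). The perpendicularity gives AR at right angles to ZA, so AR runs at 123°; with |AR| = 9.6, R = (-17.6, -14.2). ∠ARW = 53.0° gives RW at -4.00° from the x-axis; with |RW| = 26.5, W = (8.87, -16.1). ∠RWF = 116.1° gives WF at -67.9° from the x-axis; with |WF| = 13.2, F = (13.8, -28.3). Then |UF| = |F − U| = 31.5.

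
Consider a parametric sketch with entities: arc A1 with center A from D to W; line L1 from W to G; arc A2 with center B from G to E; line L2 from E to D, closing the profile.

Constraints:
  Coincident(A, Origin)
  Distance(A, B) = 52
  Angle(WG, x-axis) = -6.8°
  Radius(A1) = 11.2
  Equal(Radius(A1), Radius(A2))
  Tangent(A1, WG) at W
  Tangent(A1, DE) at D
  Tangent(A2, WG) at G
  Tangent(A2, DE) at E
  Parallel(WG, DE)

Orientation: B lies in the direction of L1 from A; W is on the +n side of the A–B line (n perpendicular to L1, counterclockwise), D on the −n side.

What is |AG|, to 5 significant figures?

53.192

Tangency of A1 to both parallel lines with radius 11.2 puts W and D at A ± 11.2·n: W = (1.3261, 11.121), D = (-1.3261, -11.121). Equal radii place G and E the same way about B: G = B + 11.2·n = (52.960, 4.9642), E = B − 11.2·n = (50.308, -17.278). Then |AG| = |G − A| = 53.192.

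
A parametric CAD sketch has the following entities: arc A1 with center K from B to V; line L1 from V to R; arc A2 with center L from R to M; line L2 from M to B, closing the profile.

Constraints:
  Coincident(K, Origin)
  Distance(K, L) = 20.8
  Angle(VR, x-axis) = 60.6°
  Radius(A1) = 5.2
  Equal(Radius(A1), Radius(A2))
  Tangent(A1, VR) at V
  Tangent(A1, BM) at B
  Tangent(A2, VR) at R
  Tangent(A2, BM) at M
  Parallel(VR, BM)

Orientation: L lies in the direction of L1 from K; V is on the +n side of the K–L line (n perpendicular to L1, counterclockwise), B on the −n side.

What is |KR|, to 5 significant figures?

21.440

The slot axis is L1's direction at 60.6°, so u = (cos 60.6°, sin 60.6°) = (0.49090, 0.87121) and n = (−sin 60.6°, cos 60.6°) = (-0.87121, 0.49090). K is at the origin and L lies 20.8 along u from K, so L = 20.8·u = (10.211, 18.121). Tangency of A1 to both parallel lines with radius 5.2 puts V and B at K ± 5.2·n: V = (-4.5303, 2.5527), B = (4.5303, -2.5527). Equal radii place R and M the same way about L: R = L + 5.2·n = (5.6805, 20.674), M = L − 5.2·n = (14.741, 15.569). Then |KR| = |R − K| = 21.440.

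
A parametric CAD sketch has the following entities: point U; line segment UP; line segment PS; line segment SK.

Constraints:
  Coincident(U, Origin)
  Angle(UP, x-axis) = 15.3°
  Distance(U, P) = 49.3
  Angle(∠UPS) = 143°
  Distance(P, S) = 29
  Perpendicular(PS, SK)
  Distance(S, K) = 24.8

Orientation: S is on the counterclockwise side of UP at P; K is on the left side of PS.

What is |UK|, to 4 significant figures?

68.55

∠UPS = 143.0°, so PS runs at 15.3° + (180° − 143.0°) = 52.30° from the x-axis; with |PS| = 29.0, S = P + 29.0·(cos 52.30°, sin 52.30°) = (65.29, 35.95). The perpendicularity gives SK at right angles to PS; with |SK| = 24.8 on the left of PS, K = S + 24.8·(-0.7912, 0.6115) = (45.66, 51.12). Then |UK| = |K − U| = 68.55.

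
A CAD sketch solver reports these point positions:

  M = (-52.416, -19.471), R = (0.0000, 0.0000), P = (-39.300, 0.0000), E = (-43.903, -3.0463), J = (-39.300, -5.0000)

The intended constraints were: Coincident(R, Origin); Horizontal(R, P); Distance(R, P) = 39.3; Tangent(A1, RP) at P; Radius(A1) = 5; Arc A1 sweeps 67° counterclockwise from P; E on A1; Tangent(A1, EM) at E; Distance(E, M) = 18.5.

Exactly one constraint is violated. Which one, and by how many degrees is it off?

Tangent(A1, EM) at E — off by 4.40°.

R = (0.00, 0.00) ✓; R.y = 0.00, P.y = 0.00 ✓; |RP| = 39.30 ✓; ∠(JP, PR) = 90.00° ✓; |JP| = 5.000 ✓; bearing(J→E) − bearing(J→P) = 67.00° ✓; |JE| = 5.000 ✓; ∠(JE, EM) = 94.40° ✗; |EM| = 18.50 ✓.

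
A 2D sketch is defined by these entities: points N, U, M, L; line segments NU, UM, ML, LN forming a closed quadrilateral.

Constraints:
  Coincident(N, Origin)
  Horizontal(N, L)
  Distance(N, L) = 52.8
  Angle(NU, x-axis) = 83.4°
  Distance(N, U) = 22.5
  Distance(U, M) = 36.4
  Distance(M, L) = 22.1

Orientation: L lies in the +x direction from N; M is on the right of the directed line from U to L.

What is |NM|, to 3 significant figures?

30.7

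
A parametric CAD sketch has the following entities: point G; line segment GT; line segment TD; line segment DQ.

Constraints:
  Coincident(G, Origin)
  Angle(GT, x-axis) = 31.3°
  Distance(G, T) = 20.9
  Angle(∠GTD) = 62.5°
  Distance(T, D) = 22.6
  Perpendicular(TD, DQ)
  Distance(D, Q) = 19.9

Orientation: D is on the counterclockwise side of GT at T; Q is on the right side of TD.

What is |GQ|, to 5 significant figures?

40.561

G is at the origin; GT runs at 31.3° with length 20.9, so T = 20.9·(cos 31.3°, sin 31.3°) = (17.858, 10.858). ∠GTD = 62.5°, so TD runs at 31.3° + (180° − 62.5°) = 148.80° from the x-axis; with |TD| = 22.6, D = T + 22.6·(cos 148.80°, sin 148.80°) = (-1.4730, 22.565). TD is perpendicular to DQ; with |DQ| = 19.9 on the right of TD, Q = D + 19.9·(0.51803, 0.85536) = (8.8357, 39.587). Then |GQ| = |Q − G| = 40.561.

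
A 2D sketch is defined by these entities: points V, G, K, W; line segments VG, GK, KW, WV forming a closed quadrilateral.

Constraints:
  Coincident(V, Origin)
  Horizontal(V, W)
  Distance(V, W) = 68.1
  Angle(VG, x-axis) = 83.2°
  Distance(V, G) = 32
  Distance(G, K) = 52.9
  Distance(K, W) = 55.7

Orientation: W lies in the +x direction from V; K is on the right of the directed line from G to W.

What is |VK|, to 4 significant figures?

25.38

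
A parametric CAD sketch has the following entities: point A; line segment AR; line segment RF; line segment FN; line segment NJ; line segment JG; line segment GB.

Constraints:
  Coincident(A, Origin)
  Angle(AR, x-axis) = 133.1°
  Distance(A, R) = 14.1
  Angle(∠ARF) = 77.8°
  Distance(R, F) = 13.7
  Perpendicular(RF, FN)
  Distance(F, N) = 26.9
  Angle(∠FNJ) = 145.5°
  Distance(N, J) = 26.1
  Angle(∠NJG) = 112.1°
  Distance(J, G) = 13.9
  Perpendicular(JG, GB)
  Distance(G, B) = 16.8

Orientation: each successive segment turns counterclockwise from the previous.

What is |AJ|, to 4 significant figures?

34.87

RF ⟂ FN, so FN runs at -34.70°; with |FN| = 26.9, N = (4.682, -16.28). ∠FNJ = 145.5° gives NJ at -0.2000° from the x-axis; with |NJ| = 26.1, J = (30.78, -16.37). Then |AJ| = |J − A| = 34.87.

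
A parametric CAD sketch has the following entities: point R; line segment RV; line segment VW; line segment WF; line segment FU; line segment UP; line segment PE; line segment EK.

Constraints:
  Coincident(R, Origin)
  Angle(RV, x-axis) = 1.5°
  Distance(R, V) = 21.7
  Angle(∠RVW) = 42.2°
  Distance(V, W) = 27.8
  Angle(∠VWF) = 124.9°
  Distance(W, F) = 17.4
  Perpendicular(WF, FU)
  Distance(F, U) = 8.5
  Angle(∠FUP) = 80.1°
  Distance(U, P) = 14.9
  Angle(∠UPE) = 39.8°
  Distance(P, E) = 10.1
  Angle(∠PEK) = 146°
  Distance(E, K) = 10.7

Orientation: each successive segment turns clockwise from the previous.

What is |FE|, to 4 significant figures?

5.991

R is at the origin; RV runs at 1.5° with length 21.7, so V = (21.69, 0.5680). ∠RVW = 42.2° gives VW at -136.3° from the x-axis; with |VW| = 27.8, W = (1.594, -18.64). ∠VWF = 124.9° gives WF at 168.6° from the x-axis; with |WF| = 17.4, F = (-15.46, -15.20). The perpendicularity gives FU at right angles to WF, so FU runs at 78.60°; with |FU| = 8.5, U = (-13.78, -6.867). ∠FUP = 80.1° gives UP at -21.30° from the x-axis; with |UP| = 14.9, P = (0.09965, -12.28). ∠UPE = 39.8° gives PE at -161.5° from the x-axis; with |PE| = 10.1, E = (-9.478, -15.48). Then |FE| = |E − F| = 5.991.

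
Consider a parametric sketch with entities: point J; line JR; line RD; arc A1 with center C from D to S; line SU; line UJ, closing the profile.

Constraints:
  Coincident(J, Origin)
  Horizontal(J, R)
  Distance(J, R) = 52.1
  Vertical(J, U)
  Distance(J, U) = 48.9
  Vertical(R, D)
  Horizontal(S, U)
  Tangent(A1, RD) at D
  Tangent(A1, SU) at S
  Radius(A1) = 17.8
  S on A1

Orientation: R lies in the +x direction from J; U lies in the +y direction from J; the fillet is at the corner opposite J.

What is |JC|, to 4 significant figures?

46.30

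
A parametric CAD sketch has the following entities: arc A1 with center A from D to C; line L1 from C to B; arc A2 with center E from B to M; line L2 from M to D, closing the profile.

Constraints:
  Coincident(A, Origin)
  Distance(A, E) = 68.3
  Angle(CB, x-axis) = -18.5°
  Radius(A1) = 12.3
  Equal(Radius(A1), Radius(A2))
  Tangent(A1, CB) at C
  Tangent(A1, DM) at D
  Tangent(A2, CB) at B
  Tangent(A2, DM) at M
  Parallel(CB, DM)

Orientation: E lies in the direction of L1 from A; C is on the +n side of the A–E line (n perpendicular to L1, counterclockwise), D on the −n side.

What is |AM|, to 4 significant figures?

69.40

Tangency of A1 to both parallel lines with radius 12.3 puts C and D at A ± 12.3·n: C = (3.903, 11.66), D = (-3.903, -11.66). Equal radii place B and M the same way about E: B = E + 12.3·n = (68.67, -10.01), M = E − 12.3·n = (60.87, -33.34). Then |AM| = |M − A| = 69.40.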